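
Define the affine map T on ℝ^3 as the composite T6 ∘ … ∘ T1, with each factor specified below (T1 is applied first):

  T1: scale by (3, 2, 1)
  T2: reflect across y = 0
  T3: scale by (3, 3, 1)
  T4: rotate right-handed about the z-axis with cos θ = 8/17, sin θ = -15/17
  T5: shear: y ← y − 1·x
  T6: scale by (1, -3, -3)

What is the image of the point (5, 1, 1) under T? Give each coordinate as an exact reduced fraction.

T(p) = (270/17, 2979/17, -3)

T1 scale by (3, 2, 1): (5, 1, 1) → (15, 2, 1)
T2 reflect across y = 0: (15, 2, 1) → (15, -2, 1)
T3 scale by (3, 3, 1): (15, -2, 1) → (45, -6, 1)
T4 rotate right-handed about the z-axis with cos θ = 8/17, sin θ = -15/17: (45, -6, 1) → (270/17, -723/17, 1)
T5 shear: y ← y − 1·x: (270/17, -723/17, 1) → (270/17, -993/17, 1)
T6 scale by (1, -3, -3): (270/17, -993/17, 1) → (270/17, 2979/17, -3)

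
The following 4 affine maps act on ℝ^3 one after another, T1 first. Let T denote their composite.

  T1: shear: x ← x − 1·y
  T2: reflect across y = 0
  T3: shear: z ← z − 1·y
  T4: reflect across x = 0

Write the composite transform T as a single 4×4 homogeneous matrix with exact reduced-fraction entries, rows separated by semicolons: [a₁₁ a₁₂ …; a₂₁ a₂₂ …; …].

T = [-1 1 0 0; 0 -1 0 0; 0 1 1 0; 0 0 0 1]

T1 = [1 -1 0 0; 0 1 0 0; 0 0 1 0; 0 0 0 1]
T2·T1 = [1 -1 0 0; 0 -1 0 0; 0 0 1 0; 0 0 0 1]
T3·…·T1 = [1 -1 0 0; 0 -1 0 0; 0 1 1 0; 0 0 0 1]
T4·…·T1 = [-1 1 0 0; 0 -1 0 0; 0 1 1 0; 0 0 0 1]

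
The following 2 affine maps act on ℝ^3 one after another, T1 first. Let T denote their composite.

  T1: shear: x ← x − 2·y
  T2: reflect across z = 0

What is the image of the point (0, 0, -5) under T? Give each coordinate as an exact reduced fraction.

T(p) = (0, 0, 5)

T1 shear: x ← x − 2·y: (0, 0, -5) → (0, 0, -5)
T2 reflect across z = 0: (0, 0, -5) → (0, 0, 5)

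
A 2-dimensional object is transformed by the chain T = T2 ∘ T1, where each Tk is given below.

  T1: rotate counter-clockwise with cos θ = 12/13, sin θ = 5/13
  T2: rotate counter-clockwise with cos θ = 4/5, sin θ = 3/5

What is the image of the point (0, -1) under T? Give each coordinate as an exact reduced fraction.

T(p) = (56/65, -33/65)

T1 rotate counter-clockwise with cos θ = 12/13, sin θ = 5/13: (0, -1) → (5/13, -12/13)
T2 rotate counter-clockwise with cos θ = 4/5, sin θ = 3/5: (5/13, -12/13) → (56/65, -33/65)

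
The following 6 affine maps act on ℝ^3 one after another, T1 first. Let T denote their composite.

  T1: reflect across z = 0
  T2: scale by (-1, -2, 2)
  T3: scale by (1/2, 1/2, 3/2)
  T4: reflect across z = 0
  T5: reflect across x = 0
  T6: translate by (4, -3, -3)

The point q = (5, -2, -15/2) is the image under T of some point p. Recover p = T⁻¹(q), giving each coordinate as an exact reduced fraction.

T1 = [1 0 0 0; 0 1 0 0; 0 0 -1 0; 0 0 0 1]
T2·T1 = [-1 0 0 0; 0 -2 0 0; 0 0 -2 0; 0 0 0 1]
T3·…·T1 = [-1/2 0 0 0; 0 -1 0 0; 0 0 -3 0; 0 0 0 1]
T4·…·T1 = [-1/2 0 0 0; 0 -1 0 0; 0 0 3 0; 0 0 0 1]
T5·…·T1 = [1/2 0 0 0; 0 -1 0 0; 0 0 3 0; 0 0 0 1]
T6·…·T1 = [1/2 0 0 4; 0 -1 0 -3; 0 0 3 -3; 0 0 0 1]
det M = -3/2; M⁻¹ = [2 0 0 -8; 0 -1 0 -3; 0 0 1/3 1; 0 0 0 1]
M⁻¹ · (5, -2, -15/2)ᵀ = (2, -1, -3/2)ᵀ

p = (2, -1, -3/2)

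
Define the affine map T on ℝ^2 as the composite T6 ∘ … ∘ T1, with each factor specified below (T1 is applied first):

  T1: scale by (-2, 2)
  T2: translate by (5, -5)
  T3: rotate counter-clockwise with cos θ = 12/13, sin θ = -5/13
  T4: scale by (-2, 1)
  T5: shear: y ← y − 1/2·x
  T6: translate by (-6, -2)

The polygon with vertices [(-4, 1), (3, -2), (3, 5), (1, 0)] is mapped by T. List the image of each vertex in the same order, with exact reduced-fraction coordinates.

image vertices: (-360/13, 14/13), (36/13, -186/13), (-8, 4), (-100/13, -90/13)

T1 scale by (-2, 2): (-4, 1) → (8, 2); (3, -2) → (-6, -4); (3, 5) → (-6, 10); (1, 0) → (-2, 0)
T2 translate by (5, -5): (8, 2) → (13, -3); (-6, -4) → (-1, -9); (-6, 10) → (-1, 5); (-2, 0) → (3, -5)
T3 rotate counter-clockwise with cos θ = 12/13, sin θ = -5/13: (13, -3) → (141/13, -101/13); (-1, -9) → (-57/13, -103/13); (-1, 5) → (1, 5); (3, -5) → (11/13, -75/13)
T4 scale by (-2, 1): (141/13, -101/13) → (-282/13, -101/13); (-57/13, -103/13) → (114/13, -103/13); (1, 5) → (-2, 5); (11/13, -75/13) → (-22/13, -75/13)
T5 shear: y ← y − 1/2·x: (-282/13, -101/13) → (-282/13, 40/13); (114/13, -103/13) → (114/13, -160/13); (-2, 5) → (-2, 6); (-22/13, -75/13) → (-22/13, -64/13)
T6 translate by (-6, -2): (-282/13, 40/13) → (-360/13, 14/13); (114/13, -160/13) → (36/13, -186/13); (-2, 6) → (-8, 4); (-22/13, -64/13) → (-100/13, -90/13)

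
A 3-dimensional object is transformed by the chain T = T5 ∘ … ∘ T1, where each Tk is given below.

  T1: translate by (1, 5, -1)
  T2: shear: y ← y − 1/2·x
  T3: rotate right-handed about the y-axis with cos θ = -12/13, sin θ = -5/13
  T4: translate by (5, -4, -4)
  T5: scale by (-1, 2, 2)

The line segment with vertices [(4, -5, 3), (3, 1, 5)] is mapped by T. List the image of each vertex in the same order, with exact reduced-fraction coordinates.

image vertices: (5/13, -13, -102/13), (3/13, 0, -160/13)

T1 translate by (1, 5, -1): (4, -5, 3) → (5, 0, 2); (3, 1, 5) → (4, 6, 4)
T2 shear: y ← y − 1/2·x: (5, 0, 2) → (5, -5/2, 2); (4, 6, 4) → (4, 4, 4)
T3 rotate right-handed about the y-axis with cos θ = -12/13, sin θ = -5/13: (5, -5/2, 2) → (-70/13, -5/2, 1/13); (4, 4, 4) → (-68/13, 4, -28/13)
T4 translate by (5, -4, -4): (-70/13, -5/2, 1/13) → (-5/13, -13/2, -51/13); (-68/13, 4, -28/13) → (-3/13, 0, -80/13)
T5 scale by (-1, 2, 2): (-5/13, -13/2, -51/13) → (5/13, -13, -102/13); (-3/13, 0, -80/13) → (3/13, 0, -160/13)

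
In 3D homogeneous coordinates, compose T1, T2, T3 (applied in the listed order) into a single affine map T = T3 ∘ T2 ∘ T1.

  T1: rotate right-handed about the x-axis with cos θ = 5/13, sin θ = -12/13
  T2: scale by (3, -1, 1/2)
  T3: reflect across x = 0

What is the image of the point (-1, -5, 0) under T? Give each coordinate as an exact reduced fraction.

T(p) = (3, 25/13, 30/13)

T1 rotate right-handed about the x-axis with cos θ = 5/13, sin θ = -12/13: (-1, -5, 0) → (-1, -25/13, 60/13)
T2 scale by (3, -1, 1/2): (-1, -25/13, 60/13) → (-3, 25/13, 30/13)
T3 reflect across x = 0: (-3, 25/13, 30/13) → (3, 25/13, 30/13)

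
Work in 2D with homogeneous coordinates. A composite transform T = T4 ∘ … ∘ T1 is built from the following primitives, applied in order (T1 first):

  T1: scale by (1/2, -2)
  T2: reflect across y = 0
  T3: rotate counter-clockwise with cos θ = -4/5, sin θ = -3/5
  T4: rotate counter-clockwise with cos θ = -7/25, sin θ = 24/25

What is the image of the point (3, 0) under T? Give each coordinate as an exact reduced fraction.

T1 scale by (1/2, -2): (3, 0) → (3/2, 0)
T2 reflect across y = 0: (3/2, 0) → (3/2, 0)
T3 rotate counter-clockwise with cos θ = -4/5, sin θ = -3/5: (3/2, 0) → (-6/5, -9/10)
T4 rotate counter-clockwise with cos θ = -7/25, sin θ = 24/25: (-6/5, -9/10) → (6/5, -9/10)

T(p) = (6/5, -9/10)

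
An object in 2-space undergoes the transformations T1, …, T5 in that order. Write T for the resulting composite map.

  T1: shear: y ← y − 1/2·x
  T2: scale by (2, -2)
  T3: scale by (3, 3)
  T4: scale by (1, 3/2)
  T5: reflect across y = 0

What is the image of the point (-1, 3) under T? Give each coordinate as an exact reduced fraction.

T(p) = (-6, 63/2)

T1 shear: y ← y − 1/2·x: (-1, 3) → (-1, 7/2)
T2 scale by (2, -2): (-1, 7/2) → (-2, -7)
T3 scale by (3, 3): (-2, -7) → (-6, -21)
T4 scale by (1, 3/2): (-6, -21) → (-6, -63/2)
T5 reflect across y = 0: (-6, -63/2) → (-6, 63/2)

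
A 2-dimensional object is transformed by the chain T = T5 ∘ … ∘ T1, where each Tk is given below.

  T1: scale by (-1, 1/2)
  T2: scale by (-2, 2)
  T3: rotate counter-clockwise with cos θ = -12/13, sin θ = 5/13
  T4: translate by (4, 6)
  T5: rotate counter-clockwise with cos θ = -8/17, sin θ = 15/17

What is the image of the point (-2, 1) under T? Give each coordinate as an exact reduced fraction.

T(p) = (-1450/221, 1057/221)

T1 scale by (-1, 1/2): (-2, 1) → (2, 1/2)
T2 scale by (-2, 2): (2, 1/2) → (-4, 1)
T3 rotate counter-clockwise with cos θ = -12/13, sin θ = 5/13: (-4, 1) → (43/13, -32/13)
T4 translate by (4, 6): (43/13, -32/13) → (95/13, 46/13)
T5 rotate counter-clockwise with cos θ = -8/17, sin θ = 15/17: (95/13, 46/13) → (-1450/221, 1057/221)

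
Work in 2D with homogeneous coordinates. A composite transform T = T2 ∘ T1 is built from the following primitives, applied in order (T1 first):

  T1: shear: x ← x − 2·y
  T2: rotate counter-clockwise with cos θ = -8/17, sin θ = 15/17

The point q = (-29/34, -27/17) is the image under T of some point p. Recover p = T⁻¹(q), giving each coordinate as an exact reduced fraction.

p = (2, 3/2)

T1 = [1 -2 0; 0 1 0; 0 0 1]
T2·T1 = [-8/17 1/17 0; 15/17 -38/17 0; 0 0 1]
det M = 1; M⁻¹ = [-38/17 -1/17 0; -15/17 -8/17 0; 0 0 1]
M⁻¹ · (-29/34, -27/17)ᵀ = (2, 3/2)ᵀ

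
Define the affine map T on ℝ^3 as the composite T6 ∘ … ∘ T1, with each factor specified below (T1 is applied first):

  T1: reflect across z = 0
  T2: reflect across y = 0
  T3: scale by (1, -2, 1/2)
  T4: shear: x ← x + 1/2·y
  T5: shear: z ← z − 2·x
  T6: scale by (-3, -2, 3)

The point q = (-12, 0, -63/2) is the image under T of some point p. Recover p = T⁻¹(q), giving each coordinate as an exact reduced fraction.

p = (4, 0, 5)

T1 = [1 0 0 0; 0 1 0 0; 0 0 -1 0; 0 0 0 1]
T2·T1 = [1 0 0 0; 0 -1 0 0; 0 0 -1 0; 0 0 0 1]
T3·…·T1 = [1 0 0 0; 0 2 0 0; 0 0 -1/2 0; 0 0 0 1]
T4·…·T1 = [1 1 0 0; 0 2 0 0; 0 0 -1/2 0; 0 0 0 1]
T5·…·T1 = [1 1 0 0; 0 2 0 0; -2 -2 -1/2 0; 0 0 0 1]
T6·…·T1 = [-3 -3 0 0; 0 -4 0 0; -6 -6 -3/2 0; 0 0 0 1]
det M = -18; M⁻¹ = [-1/3 1/4 0 0; 0 -1/4 0 0; 4/3 0 -2/3 0; 0 0 0 1]
M⁻¹ · (-12, 0, -63/2)ᵀ = (4, 0, 5)ᵀ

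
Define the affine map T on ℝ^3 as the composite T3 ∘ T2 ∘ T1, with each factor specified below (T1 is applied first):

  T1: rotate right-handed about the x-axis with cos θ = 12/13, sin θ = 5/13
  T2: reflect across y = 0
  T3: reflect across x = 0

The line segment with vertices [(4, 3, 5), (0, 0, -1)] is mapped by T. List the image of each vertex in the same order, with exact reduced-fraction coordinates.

T1 rotate right-handed about the x-axis with cos θ = 12/13, sin θ = 5/13: (4, 3, 5) → (4, 11/13, 75/13); (0, 0, -1) → (0, 5/13, -12/13)
T2 reflect across y = 0: (4, 11/13, 75/13) → (4, -11/13, 75/13); (0, 5/13, -12/13) → (0, -5/13, -12/13)
T3 reflect across x = 0: (4, -11/13, 75/13) → (-4, -11/13, 75/13); (0, -5/13, -12/13) → (0, -5/13, -12/13)

image vertices: (-4, -11/13, 75/13), (0, -5/13, -12/13)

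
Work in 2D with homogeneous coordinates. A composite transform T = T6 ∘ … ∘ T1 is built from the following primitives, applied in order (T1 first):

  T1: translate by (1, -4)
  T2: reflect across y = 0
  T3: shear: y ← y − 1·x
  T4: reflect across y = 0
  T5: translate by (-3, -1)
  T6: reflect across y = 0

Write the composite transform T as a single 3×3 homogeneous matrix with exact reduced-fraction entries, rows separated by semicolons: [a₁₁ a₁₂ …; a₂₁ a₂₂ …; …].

T1 = [1 0 1; 0 1 -4; 0 0 1]
T2·T1 = [1 0 1; 0 -1 4; 0 0 1]
T3·…·T1 = [1 0 1; -1 -1 3; 0 0 1]
T4·…·T1 = [1 0 1; 1 1 -3; 0 0 1]
T5·…·T1 = [1 0 -2; 1 1 -4; 0 0 1]
T6·…·T1 = [1 0 -2; -1 -1 4; 0 0 1]

T = [1 0 -2; -1 -1 4; 0 0 1]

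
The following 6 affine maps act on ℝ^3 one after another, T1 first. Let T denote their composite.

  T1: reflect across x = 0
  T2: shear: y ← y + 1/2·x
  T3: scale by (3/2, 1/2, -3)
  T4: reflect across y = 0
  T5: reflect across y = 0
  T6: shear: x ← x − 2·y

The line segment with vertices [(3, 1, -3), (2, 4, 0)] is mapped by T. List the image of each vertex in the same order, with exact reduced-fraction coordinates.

image vertices: (-4, -1/4, 9), (-6, 3/2, 0)

T1 reflect across x = 0: (3, 1, -3) → (-3, 1, -3); (2, 4, 0) → (-2, 4, 0)
T2 shear: y ← y + 1/2·x: (-3, 1, -3) → (-3, -1/2, -3); (-2, 4, 0) → (-2, 3, 0)
T3 scale by (3/2, 1/2, -3): (-3, -1/2, -3) → (-9/2, -1/4, 9); (-2, 3, 0) → (-3, 3/2, 0)
T4 reflect across y = 0: (-9/2, -1/4, 9) → (-9/2, 1/4, 9); (-3, 3/2, 0) → (-3, -3/2, 0)
T5 reflect across y = 0: (-9/2, 1/4, 9) → (-9/2, -1/4, 9); (-3, -3/2, 0) → (-3, 3/2, 0)
T6 shear: x ← x − 2·y: (-9/2, -1/4, 9) → (-4, -1/4, 9); (-3, 3/2, 0) → (-6, 3/2, 0)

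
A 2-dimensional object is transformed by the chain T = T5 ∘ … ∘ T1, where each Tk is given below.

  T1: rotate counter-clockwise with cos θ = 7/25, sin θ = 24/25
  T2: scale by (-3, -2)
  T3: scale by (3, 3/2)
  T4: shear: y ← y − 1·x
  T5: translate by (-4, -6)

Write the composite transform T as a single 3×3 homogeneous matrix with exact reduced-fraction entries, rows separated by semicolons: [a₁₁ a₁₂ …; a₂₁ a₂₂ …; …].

T = [-63/25 216/25 -4; -9/25 -237/25 -6; 0 0 1]

T1 = [7/25 -24/25 0; 24/25 7/25 0; 0 0 1]
T2·T1 = [-21/25 72/25 0; -48/25 -14/25 0; 0 0 1]
T3·…·T1 = [-63/25 216/25 0; -72/25 -21/25 0; 0 0 1]
T4·…·T1 = [-63/25 216/25 0; -9/25 -237/25 0; 0 0 1]
T5·…·T1 = [-63/25 216/25 -4; -9/25 -237/25 -6; 0 0 1]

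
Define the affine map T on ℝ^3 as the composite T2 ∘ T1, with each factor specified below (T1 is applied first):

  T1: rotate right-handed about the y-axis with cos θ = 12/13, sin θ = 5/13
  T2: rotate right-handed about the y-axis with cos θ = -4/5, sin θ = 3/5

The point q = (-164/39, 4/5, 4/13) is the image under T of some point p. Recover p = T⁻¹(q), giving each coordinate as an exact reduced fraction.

T1 = [12/13 0 5/13 0; 0 1 0 0; -5/13 0 12/13 0; 0 0 0 1]
T2·T1 = [-63/65 0 16/65 0; 0 1 0 0; -16/65 0 -63/65 0; 0 0 0 1]
det M = 1; M⁻¹ = [-63/65 0 -16/65 0; 0 1 0 0; 16/65 0 -63/65 0; 0 0 0 1]
M⁻¹ · (-164/39, 4/5, 4/13)ᵀ = (4, 4/5, -4/3)ᵀ

p = (4, 4/5, -4/3)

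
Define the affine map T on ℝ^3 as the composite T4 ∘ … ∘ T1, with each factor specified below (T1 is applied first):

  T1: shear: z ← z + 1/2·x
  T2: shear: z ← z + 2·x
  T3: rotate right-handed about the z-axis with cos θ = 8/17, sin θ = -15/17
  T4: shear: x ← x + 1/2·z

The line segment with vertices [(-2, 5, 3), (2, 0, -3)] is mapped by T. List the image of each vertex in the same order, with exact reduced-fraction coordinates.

image vertices: (42/17, 70/17, -2), (33/17, -30/17, 2)

T1 shear: z ← z + 1/2·x: (-2, 5, 3) → (-2, 5, 2); (2, 0, -3) → (2, 0, -2)
T2 shear: z ← z + 2·x: (-2, 5, 2) → (-2, 5, -2); (2, 0, -2) → (2, 0, 2)
T3 rotate right-handed about the z-axis with cos θ = 8/17, sin θ = -15/17: (-2, 5, -2) → (59/17, 70/17, -2); (2, 0, 2) → (16/17, -30/17, 2)
T4 shear: x ← x + 1/2·z: (59/17, 70/17, -2) → (42/17, 70/17, -2); (16/17, -30/17, 2) → (33/17, -30/17, 2)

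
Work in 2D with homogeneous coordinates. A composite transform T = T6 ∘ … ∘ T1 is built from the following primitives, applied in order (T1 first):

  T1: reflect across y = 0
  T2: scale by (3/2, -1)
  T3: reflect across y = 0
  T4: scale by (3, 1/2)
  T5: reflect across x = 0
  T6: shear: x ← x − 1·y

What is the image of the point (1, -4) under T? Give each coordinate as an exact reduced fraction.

T(p) = (-13/2, 2)

T1 reflect across y = 0: (1, -4) → (1, 4)
T2 scale by (3/2, -1): (1, 4) → (3/2, -4)
T3 reflect across y = 0: (3/2, -4) → (3/2, 4)
T4 scale by (3, 1/2): (3/2, 4) → (9/2, 2)
T5 reflect across x = 0: (9/2, 2) → (-9/2, 2)
T6 shear: x ← x − 1·y: (-9/2, 2) → (-13/2, 2)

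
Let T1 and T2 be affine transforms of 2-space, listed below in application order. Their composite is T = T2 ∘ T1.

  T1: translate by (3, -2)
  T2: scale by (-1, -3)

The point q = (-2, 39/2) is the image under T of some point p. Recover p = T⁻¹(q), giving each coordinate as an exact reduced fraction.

T1 = [1 0 3; 0 1 -2; 0 0 1]
T2·T1 = [-1 0 -3; 0 -3 6; 0 0 1]
det M = 3; M⁻¹ = [-1 0 -3; 0 -1/3 2; 0 0 1]
M⁻¹ · (-2, 39/2)ᵀ = (-1, -9/2)ᵀ

p = (-1, -9/2)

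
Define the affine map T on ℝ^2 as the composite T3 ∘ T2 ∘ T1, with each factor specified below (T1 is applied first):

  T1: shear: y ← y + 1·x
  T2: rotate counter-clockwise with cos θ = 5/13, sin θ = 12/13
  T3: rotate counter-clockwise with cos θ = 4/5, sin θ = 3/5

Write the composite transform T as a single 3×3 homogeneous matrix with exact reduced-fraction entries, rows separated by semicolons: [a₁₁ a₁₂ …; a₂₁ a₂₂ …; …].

T1 = [1 0 0; 1 1 0; 0 0 1]
T2·T1 = [-7/13 -12/13 0; 17/13 5/13 0; 0 0 1]
T3·…·T1 = [-79/65 -63/65 0; 47/65 -16/65 0; 0 0 1]

T = [-79/65 -63/65 0; 47/65 -16/65 0; 0 0 1]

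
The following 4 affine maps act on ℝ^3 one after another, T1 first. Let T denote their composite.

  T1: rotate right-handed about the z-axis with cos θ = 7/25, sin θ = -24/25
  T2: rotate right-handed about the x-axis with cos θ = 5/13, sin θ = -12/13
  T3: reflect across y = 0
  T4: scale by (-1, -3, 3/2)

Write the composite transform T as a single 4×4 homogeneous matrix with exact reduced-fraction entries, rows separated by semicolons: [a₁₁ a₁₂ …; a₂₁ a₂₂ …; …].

T = [-7/25 -24/25 0 0; -72/65 21/65 36/13 0; 432/325 -126/325 15/26 0; 0 0 0 1]

T1 = [7/25 24/25 0 0; -24/25 7/25 0 0; 0 0 1 0; 0 0 0 1]
T2·T1 = [7/25 24/25 0 0; -24/65 7/65 12/13 0; 288/325 -84/325 5/13 0; 0 0 0 1]
T3·…·T1 = [7/25 24/25 0 0; 24/65 -7/65 -12/13 0; 288/325 -84/325 5/13 0; 0 0 0 1]
T4·…·T1 = [-7/25 -24/25 0 0; -72/65 21/65 36/13 0; 432/325 -126/325 15/26 0; 0 0 0 1]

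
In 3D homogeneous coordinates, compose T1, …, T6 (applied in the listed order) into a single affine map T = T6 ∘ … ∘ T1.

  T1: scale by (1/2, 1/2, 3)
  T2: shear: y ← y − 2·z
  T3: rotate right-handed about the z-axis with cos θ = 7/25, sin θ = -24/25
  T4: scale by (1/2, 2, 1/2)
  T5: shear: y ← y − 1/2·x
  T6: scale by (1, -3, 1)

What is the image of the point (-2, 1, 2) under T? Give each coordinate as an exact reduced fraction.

T1 scale by (1/2, 1/2, 3): (-2, 1, 2) → (-1, 1/2, 6)
T2 shear: y ← y − 2·z: (-1, 1/2, 6) → (-1, -23/2, 6)
T3 rotate right-handed about the z-axis with cos θ = 7/25, sin θ = -24/25: (-1, -23/2, 6) → (-283/25, -113/50, 6)
T4 scale by (1/2, 2, 1/2): (-283/25, -113/50, 6) → (-283/50, -113/25, 3)
T5 shear: y ← y − 1/2·x: (-283/50, -113/25, 3) → (-283/50, -169/100, 3)
T6 scale by (1, -3, 1): (-283/50, -169/100, 3) → (-283/50, 507/100, 3)

T(p) = (-283/50, 507/100, 3)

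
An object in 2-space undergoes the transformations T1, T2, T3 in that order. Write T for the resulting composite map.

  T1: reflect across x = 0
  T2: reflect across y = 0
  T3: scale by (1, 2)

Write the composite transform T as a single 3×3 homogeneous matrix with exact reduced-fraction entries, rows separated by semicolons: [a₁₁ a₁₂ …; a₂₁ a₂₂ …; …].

T1 = [-1 0 0; 0 1 0; 0 0 1]
T2·T1 = [-1 0 0; 0 -1 0; 0 0 1]
T3·…·T1 = [-1 0 0; 0 -2 0; 0 0 1]

T = [-1 0 0; 0 -2 0; 0 0 1]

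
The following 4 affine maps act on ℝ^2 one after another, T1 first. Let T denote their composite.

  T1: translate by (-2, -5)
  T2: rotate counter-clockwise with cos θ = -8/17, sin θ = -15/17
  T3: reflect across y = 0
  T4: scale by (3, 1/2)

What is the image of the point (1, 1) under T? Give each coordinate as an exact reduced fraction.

T(p) = (-156/17, -47/34)

T1 translate by (-2, -5): (1, 1) → (-1, -4)
T2 rotate counter-clockwise with cos θ = -8/17, sin θ = -15/17: (-1, -4) → (-52/17, 47/17)
T3 reflect across y = 0: (-52/17, 47/17) → (-52/17, -47/17)
T4 scale by (3, 1/2): (-52/17, -47/17) → (-156/17, -47/34)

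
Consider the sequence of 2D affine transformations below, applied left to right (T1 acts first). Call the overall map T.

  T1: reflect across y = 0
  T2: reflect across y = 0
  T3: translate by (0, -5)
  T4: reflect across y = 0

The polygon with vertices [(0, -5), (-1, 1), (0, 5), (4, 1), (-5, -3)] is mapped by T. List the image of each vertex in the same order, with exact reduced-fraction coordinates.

T1 reflect across y = 0: (0, -5) → (0, 5); (-1, 1) → (-1, -1); (0, 5) → (0, -5); (4, 1) → (4, -1); (-5, -3) → (-5, 3)
T2 reflect across y = 0: (0, 5) → (0, -5); (-1, -1) → (-1, 1); (0, -5) → (0, 5); (4, -1) → (4, 1); (-5, 3) → (-5, -3)
T3 translate by (0, -5): (0, -5) → (0, -10); (-1, 1) → (-1, -4); (0, 5) → (0, 0); (4, 1) → (4, -4); (-5, -3) → (-5, -8)
T4 reflect across y = 0: (0, -10) → (0, 10); (-1, -4) → (-1, 4); (0, 0) → (0, 0); (4, -4) → (4, 4); (-5, -8) → (-5, 8)

image vertices: (0, 10), (-1, 4), (0, 0), (4, 4), (-5, 8)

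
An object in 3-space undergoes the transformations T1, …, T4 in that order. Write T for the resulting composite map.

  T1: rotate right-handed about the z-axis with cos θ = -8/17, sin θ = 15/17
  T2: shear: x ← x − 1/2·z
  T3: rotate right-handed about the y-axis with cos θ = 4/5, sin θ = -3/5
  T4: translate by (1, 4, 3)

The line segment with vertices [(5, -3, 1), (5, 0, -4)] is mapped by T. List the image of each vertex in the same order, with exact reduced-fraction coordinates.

T1 rotate right-handed about the z-axis with cos θ = -8/17, sin θ = 15/17: (5, -3, 1) → (5/17, 99/17, 1); (5, 0, -4) → (-40/17, 75/17, -4)
T2 shear: x ← x − 1/2·z: (5/17, 99/17, 1) → (-7/34, 99/17, 1); (-40/17, 75/17, -4) → (-6/17, 75/17, -4)
T3 rotate right-handed about the y-axis with cos θ = 4/5, sin θ = -3/5: (-7/34, 99/17, 1) → (-13/17, 99/17, 23/34); (-6/17, 75/17, -4) → (36/17, 75/17, -58/17)
T4 translate by (1, 4, 3): (-13/17, 99/17, 23/34) → (4/17, 167/17, 125/34); (36/17, 75/17, -58/17) → (53/17, 143/17, -7/17)

image vertices: (4/17, 167/17, 125/34), (53/17, 143/17, -7/17)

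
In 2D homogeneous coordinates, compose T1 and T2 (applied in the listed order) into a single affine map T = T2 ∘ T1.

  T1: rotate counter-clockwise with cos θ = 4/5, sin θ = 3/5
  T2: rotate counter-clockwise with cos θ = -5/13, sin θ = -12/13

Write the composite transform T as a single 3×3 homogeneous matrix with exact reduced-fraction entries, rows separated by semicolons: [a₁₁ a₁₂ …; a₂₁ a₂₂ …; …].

T1 = [4/5 -3/5 0; 3/5 4/5 0; 0 0 1]
T2·T1 = [16/65 63/65 0; -63/65 16/65 0; 0 0 1]

T = [16/65 63/65 0; -63/65 16/65 0; 0 0 1]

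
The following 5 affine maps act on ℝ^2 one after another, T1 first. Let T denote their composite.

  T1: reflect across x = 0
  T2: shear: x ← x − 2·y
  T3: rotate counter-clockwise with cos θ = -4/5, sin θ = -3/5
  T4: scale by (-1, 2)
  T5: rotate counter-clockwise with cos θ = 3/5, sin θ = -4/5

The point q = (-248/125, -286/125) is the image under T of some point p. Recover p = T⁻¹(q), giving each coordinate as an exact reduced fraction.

p = (-3, 4/5)

T1 = [-1 0 0; 0 1 0; 0 0 1]
T2·T1 = [-1 -2 0; 0 1 0; 0 0 1]
T3·…·T1 = [4/5 11/5 0; 3/5 2/5 0; 0 0 1]
T4·…·T1 = [-4/5 -11/5 0; 6/5 4/5 0; 0 0 1]
T5·…·T1 = [12/25 -17/25 0; 34/25 56/25 0; 0 0 1]
det M = 2; M⁻¹ = [28/25 17/50 0; -17/25 6/25 0; 0 0 1]
M⁻¹ · (-248/125, -286/125)ᵀ = (-3, 4/5)ᵀ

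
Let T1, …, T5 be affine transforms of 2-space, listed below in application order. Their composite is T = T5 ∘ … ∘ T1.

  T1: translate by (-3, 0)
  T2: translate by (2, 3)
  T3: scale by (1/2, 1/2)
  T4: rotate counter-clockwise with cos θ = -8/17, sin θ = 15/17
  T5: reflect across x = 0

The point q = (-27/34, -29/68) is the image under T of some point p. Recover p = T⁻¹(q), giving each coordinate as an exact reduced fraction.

p = (-1/2, -4)

T1 = [1 0 -3; 0 1 0; 0 0 1]
T2·T1 = [1 0 -1; 0 1 3; 0 0 1]
T3·…·T1 = [1/2 0 -1/2; 0 1/2 3/2; 0 0 1]
T4·…·T1 = [-4/17 -15/34 -37/34; 15/34 -4/17 -39/34; 0 0 1]
T5·…·T1 = [4/17 15/34 37/34; 15/34 -4/17 -39/34; 0 0 1]
det M = -1/4; M⁻¹ = [16/17 30/17 1; 30/17 -16/17 -3; 0 0 1]
M⁻¹ · (-27/34, -29/68)ᵀ = (-1/2, -4)ᵀ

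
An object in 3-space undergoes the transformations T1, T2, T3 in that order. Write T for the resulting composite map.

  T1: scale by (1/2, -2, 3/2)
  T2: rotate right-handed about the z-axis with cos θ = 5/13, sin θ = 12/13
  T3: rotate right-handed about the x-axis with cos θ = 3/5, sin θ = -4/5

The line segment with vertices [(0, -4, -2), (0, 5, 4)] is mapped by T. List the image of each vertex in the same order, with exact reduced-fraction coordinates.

image vertices: (-96/13, -36/65, -277/65), (120/13, 162/65, 434/65)

T1 scale by (1/2, -2, 3/2): (0, -4, -2) → (0, 8, -3); (0, 5, 4) → (0, -10, 6)
T2 rotate right-handed about the z-axis with cos θ = 5/13, sin θ = 12/13: (0, 8, -3) → (-96/13, 40/13, -3); (0, -10, 6) → (120/13, -50/13, 6)
T3 rotate right-handed about the x-axis with cos θ = 3/5, sin θ = -4/5: (-96/13, 40/13, -3) → (-96/13, -36/65, -277/65); (120/13, -50/13, 6) → (120/13, 162/65, 434/65)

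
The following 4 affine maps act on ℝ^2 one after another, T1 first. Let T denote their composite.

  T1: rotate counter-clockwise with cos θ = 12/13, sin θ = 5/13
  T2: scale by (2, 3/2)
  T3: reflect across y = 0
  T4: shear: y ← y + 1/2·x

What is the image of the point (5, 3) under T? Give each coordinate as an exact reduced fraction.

T(p) = (90/13, -93/26)

T1 rotate counter-clockwise with cos θ = 12/13, sin θ = 5/13: (5, 3) → (45/13, 61/13)
T2 scale by (2, 3/2): (45/13, 61/13) → (90/13, 183/26)
T3 reflect across y = 0: (90/13, 183/26) → (90/13, -183/26)
T4 shear: y ← y + 1/2·x: (90/13, -183/26) → (90/13, -93/26)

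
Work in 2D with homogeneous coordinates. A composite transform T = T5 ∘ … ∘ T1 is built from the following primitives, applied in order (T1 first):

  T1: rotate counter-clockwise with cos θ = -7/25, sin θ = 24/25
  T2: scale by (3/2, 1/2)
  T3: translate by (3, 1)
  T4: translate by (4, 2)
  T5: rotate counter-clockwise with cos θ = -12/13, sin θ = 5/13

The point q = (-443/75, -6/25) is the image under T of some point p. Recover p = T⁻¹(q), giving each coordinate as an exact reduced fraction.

p = (-2/3, 4/3)

T1 = [-7/25 -24/25 0; 24/25 -7/25 0; 0 0 1]
T2·T1 = [-21/50 -36/25 0; 12/25 -7/50 0; 0 0 1]
T3·…·T1 = [-21/50 -36/25 3; 12/25 -7/50 1; 0 0 1]
T4·…·T1 = [-21/50 -36/25 7; 12/25 -7/50 3; 0 0 1]
T5·…·T1 = [66/325 899/650 -99/13; -393/650 -138/325 -1/13; 0 0 1]
det M = 3/4; M⁻¹ = [-184/325 -1798/975 -334/75; 262/325 88/325 154/25; 0 0 1]
M⁻¹ · (-443/75, -6/25)ᵀ = (-2/3, 4/3)ᵀ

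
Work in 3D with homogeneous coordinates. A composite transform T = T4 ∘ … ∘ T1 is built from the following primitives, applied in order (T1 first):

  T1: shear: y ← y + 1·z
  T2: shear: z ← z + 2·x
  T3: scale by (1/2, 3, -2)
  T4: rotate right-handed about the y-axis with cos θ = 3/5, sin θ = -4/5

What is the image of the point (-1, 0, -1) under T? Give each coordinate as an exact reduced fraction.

T(p) = (-51/10, -3, 16/5)

T1 shear: y ← y + 1·z: (-1, 0, -1) → (-1, -1, -1)
T2 shear: z ← z + 2·x: (-1, -1, -1) → (-1, -1, -3)
T3 scale by (1/2, 3, -2): (-1, -1, -3) → (-1/2, -3, 6)
T4 rotate right-handed about the y-axis with cos θ = 3/5, sin θ = -4/5: (-1/2, -3, 6) → (-51/10, -3, 16/5)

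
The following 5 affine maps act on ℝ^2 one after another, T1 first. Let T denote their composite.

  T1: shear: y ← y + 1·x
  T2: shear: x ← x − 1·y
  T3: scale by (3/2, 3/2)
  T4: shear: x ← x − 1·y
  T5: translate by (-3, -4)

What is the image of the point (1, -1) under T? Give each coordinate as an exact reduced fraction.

T1 shear: y ← y + 1·x: (1, -1) → (1, 0)
T2 shear: x ← x − 1·y: (1, 0) → (1, 0)
T3 scale by (3/2, 3/2): (1, 0) → (3/2, 0)
T4 shear: x ← x − 1·y: (3/2, 0) → (3/2, 0)
T5 translate by (-3, -4): (3/2, 0) → (-3/2, -4)

T(p) = (-3/2, -4)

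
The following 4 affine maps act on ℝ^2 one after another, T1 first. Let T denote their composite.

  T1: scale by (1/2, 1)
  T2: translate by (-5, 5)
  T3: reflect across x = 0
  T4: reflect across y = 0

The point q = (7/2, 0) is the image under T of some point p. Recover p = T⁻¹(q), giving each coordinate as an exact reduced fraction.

p = (3, -5)

T1 = [1/2 0 0; 0 1 0; 0 0 1]
T2·T1 = [1/2 0 -5; 0 1 5; 0 0 1]
T3·…·T1 = [-1/2 0 5; 0 1 5; 0 0 1]
T4·…·T1 = [-1/2 0 5; 0 -1 -5; 0 0 1]
det M = 1/2; M⁻¹ = [-2 0 10; 0 -1 -5; 0 0 1]
M⁻¹ · (7/2, 0)ᵀ = (3, -5)ᵀ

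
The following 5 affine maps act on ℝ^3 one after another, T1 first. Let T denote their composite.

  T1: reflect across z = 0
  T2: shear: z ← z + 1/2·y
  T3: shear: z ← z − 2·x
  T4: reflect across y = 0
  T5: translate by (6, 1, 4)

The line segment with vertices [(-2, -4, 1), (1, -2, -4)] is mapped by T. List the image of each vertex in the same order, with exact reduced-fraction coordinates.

T1 reflect across z = 0: (-2, -4, 1) → (-2, -4, -1); (1, -2, -4) → (1, -2, 4)
T2 shear: z ← z + 1/2·y: (-2, -4, -1) → (-2, -4, -3); (1, -2, 4) → (1, -2, 3)
T3 shear: z ← z − 2·x: (-2, -4, -3) → (-2, -4, 1); (1, -2, 3) → (1, -2, 1)
T4 reflect across y = 0: (-2, -4, 1) → (-2, 4, 1); (1, -2, 1) → (1, 2, 1)
T5 translate by (6, 1, 4): (-2, 4, 1) → (4, 5, 5); (1, 2, 1) → (7, 3, 5)

image vertices: (4, 5, 5), (7, 3, 5)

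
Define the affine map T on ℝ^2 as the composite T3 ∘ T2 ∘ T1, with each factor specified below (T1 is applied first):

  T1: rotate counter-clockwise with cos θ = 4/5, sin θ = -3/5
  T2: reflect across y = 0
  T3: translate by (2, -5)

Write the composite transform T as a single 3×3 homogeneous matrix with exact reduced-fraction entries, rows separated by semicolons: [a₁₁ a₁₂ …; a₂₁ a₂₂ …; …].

T = [4/5 3/5 2; 3/5 -4/5 -5; 0 0 1]

T1 = [4/5 3/5 0; -3/5 4/5 0; 0 0 1]
T2·T1 = [4/5 3/5 0; 3/5 -4/5 0; 0 0 1]
T3·…·T1 = [4/5 3/5 2; 3/5 -4/5 -5; 0 0 1]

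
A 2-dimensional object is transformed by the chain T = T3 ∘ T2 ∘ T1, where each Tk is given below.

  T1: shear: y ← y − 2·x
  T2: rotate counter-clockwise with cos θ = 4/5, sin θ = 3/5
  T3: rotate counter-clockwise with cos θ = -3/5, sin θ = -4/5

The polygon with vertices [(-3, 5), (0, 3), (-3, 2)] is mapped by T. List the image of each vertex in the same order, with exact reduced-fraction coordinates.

T1 shear: y ← y − 2·x: (-3, 5) → (-3, 11); (0, 3) → (0, 3); (-3, 2) → (-3, 8)
T2 rotate counter-clockwise with cos θ = 4/5, sin θ = 3/5: (-3, 11) → (-9, 7); (0, 3) → (-9/5, 12/5); (-3, 8) → (-36/5, 23/5)
T3 rotate counter-clockwise with cos θ = -3/5, sin θ = -4/5: (-9, 7) → (11, 3); (-9/5, 12/5) → (3, 0); (-36/5, 23/5) → (8, 3)

image vertices: (11, 3), (3, 0), (8, 3)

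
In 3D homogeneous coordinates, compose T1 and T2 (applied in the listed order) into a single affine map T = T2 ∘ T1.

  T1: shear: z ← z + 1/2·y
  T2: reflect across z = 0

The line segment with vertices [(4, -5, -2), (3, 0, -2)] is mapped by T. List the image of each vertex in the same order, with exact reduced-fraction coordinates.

T1 shear: z ← z + 1/2·y: (4, -5, -2) → (4, -5, -9/2); (3, 0, -2) → (3, 0, -2)
T2 reflect across z = 0: (4, -5, -9/2) → (4, -5, 9/2); (3, 0, -2) → (3, 0, 2)

image vertices: (4, -5, 9/2), (3, 0, 2)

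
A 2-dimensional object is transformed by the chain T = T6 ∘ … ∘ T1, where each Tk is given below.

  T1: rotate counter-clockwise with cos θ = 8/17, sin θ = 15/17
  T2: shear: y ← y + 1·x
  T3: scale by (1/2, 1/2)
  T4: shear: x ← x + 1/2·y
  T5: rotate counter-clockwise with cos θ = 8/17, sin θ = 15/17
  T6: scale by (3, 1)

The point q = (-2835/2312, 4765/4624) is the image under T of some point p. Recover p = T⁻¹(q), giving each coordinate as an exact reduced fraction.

T1 = [8/17 -15/17 0; 15/17 8/17 0; 0 0 1]
T2·T1 = [8/17 -15/17 0; 23/17 -7/17 0; 0 0 1]
T3·…·T1 = [4/17 -15/34 0; 23/34 -7/34 0; 0 0 1]
T4·…·T1 = [39/68 -37/68 0; 23/34 -7/34 0; 0 0 1]
T5·…·T1 = [-189/578 -43/578 0; 953/1156 -667/1156 0; 0 0 1]
T6·…·T1 = [-567/578 -129/578 0; 953/1156 -667/1156 0; 0 0 1]
det M = 3/4; M⁻¹ = [-667/867 86/289 0; -953/867 -378/289 0; 0 0 1]
M⁻¹ · (-2835/2312, 4765/4624)ᵀ = (5/4, 0)ᵀ

p = (5/4, 0)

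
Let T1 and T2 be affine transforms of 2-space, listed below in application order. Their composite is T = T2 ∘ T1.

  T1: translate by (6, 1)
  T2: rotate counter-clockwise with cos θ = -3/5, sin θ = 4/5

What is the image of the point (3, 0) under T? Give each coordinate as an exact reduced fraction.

T(p) = (-31/5, 33/5)

T1 translate by (6, 1): (3, 0) → (9, 1)
T2 rotate counter-clockwise with cos θ = -3/5, sin θ = 4/5: (9, 1) → (-31/5, 33/5)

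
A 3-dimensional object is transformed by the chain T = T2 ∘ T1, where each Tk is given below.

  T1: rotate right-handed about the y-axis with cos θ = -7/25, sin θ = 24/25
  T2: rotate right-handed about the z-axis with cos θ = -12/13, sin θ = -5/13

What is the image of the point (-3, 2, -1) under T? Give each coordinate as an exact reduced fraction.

T(p) = (22/25, -9/5, 79/25)

T1 rotate right-handed about the y-axis with cos θ = -7/25, sin θ = 24/25: (-3, 2, -1) → (-3/25, 2, 79/25)
T2 rotate right-handed about the z-axis with cos θ = -12/13, sin θ = -5/13: (-3/25, 2, 79/25) → (22/25, -9/5, 79/25)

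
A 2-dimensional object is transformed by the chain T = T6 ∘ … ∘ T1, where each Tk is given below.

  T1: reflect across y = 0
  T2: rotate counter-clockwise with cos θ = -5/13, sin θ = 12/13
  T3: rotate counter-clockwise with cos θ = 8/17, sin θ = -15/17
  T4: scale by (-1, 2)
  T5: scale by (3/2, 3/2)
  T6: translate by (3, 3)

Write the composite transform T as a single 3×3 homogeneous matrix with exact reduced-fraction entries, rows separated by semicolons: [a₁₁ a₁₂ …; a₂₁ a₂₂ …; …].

T1 = [1 0 0; 0 -1 0; 0 0 1]
T2·T1 = [-5/13 12/13 0; 12/13 5/13 0; 0 0 1]
T3·…·T1 = [140/221 171/221 0; 171/221 -140/221 0; 0 0 1]
T4·…·T1 = [-140/221 -171/221 0; 342/221 -280/221 0; 0 0 1]
T5·…·T1 = [-210/221 -513/442 0; 513/221 -420/221 0; 0 0 1]
T6·…·T1 = [-210/221 -513/442 3; 513/221 -420/221 3; 0 0 1]

T = [-210/221 -513/442 3; 513/221 -420/221 3; 0 0 1]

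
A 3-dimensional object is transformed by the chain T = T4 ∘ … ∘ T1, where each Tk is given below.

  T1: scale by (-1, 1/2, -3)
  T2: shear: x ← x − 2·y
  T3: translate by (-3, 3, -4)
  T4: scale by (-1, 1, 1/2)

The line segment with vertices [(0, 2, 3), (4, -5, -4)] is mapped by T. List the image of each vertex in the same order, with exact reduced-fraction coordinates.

image vertices: (5, 4, -13/2), (2, 1/2, 4)

T1 scale by (-1, 1/2, -3): (0, 2, 3) → (0, 1, -9); (4, -5, -4) → (-4, -5/2, 12)
T2 shear: x ← x − 2·y: (0, 1, -9) → (-2, 1, -9); (-4, -5/2, 12) → (1, -5/2, 12)
T3 translate by (-3, 3, -4): (-2, 1, -9) → (-5, 4, -13); (1, -5/2, 12) → (-2, 1/2, 8)
T4 scale by (-1, 1, 1/2): (-5, 4, -13) → (5, 4, -13/2); (-2, 1/2, 8) → (2, 1/2, 4)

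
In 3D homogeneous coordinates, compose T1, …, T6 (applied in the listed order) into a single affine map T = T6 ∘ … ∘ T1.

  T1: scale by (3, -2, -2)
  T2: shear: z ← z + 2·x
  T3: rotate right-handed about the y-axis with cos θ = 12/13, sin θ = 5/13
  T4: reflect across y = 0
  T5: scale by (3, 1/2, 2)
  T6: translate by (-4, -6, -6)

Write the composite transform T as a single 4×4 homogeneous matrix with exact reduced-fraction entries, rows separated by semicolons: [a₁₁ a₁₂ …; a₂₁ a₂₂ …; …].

T = [198/13 0 -30/13 -4; 0 1 0 -6; 114/13 0 -48/13 -6; 0 0 0 1]

T1 = [3 0 0 0; 0 -2 0 0; 0 0 -2 0; 0 0 0 1]
T2·T1 = [3 0 0 0; 0 -2 0 0; 6 0 -2 0; 0 0 0 1]
T3·…·T1 = [66/13 0 -10/13 0; 0 -2 0 0; 57/13 0 -24/13 0; 0 0 0 1]
T4·…·T1 = [66/13 0 -10/13 0; 0 2 0 0; 57/13 0 -24/13 0; 0 0 0 1]
T5·…·T1 = [198/13 0 -30/13 0; 0 1 0 0; 114/13 0 -48/13 0; 0 0 0 1]
T6·…·T1 = [198/13 0 -30/13 -4; 0 1 0 -6; 114/13 0 -48/13 -6; 0 0 0 1]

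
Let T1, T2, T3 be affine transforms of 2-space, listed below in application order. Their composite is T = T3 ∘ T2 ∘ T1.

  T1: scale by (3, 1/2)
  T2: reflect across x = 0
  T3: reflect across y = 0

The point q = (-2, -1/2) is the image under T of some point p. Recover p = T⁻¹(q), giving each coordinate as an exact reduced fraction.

T1 = [3 0 0; 0 1/2 0; 0 0 1]
T2·T1 = [-3 0 0; 0 1/2 0; 0 0 1]
T3·…·T1 = [-3 0 0; 0 -1/2 0; 0 0 1]
det M = 3/2; M⁻¹ = [-1/3 0 0; 0 -2 0; 0 0 1]
M⁻¹ · (-2, -1/2)ᵀ = (2/3, 1)ᵀ

p = (2/3, 1)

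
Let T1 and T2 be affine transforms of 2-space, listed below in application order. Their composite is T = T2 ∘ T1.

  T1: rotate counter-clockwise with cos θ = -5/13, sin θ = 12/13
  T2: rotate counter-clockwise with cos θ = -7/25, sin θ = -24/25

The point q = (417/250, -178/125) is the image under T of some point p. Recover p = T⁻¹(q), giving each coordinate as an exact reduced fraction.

T1 = [-5/13 -12/13 0; 12/13 -5/13 0; 0 0 1]
T2·T1 = [323/325 -36/325 0; 36/325 323/325 0; 0 0 1]
det M = 1; M⁻¹ = [323/325 36/325 0; -36/325 323/325 0; 0 0 1]
M⁻¹ · (417/250, -178/125)ᵀ = (3/2, -8/5)ᵀ

p = (3/2, -8/5)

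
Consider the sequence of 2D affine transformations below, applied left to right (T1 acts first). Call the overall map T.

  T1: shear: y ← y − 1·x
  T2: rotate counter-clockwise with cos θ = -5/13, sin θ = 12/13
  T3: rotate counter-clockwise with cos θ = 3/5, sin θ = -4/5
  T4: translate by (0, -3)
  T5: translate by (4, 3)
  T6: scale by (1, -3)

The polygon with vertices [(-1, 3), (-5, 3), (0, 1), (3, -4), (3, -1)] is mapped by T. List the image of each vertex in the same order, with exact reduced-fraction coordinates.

image vertices: (3/65, -228/65), (-353/65, 48/65), (204/65, -99/65), (751/65, 189/65), (583/65, -108/65)

T1 shear: y ← y − 1·x: (-1, 3) → (-1, 4); (-5, 3) → (-5, 8); (0, 1) → (0, 1); (3, -4) → (3, -7); (3, -1) → (3, -4)
T2 rotate counter-clockwise with cos θ = -5/13, sin θ = 12/13: (-1, 4) → (-43/13, -32/13); (-5, 8) → (-71/13, -100/13); (0, 1) → (-12/13, -5/13); (3, -7) → (69/13, 71/13); (3, -4) → (33/13, 56/13)
T3 rotate counter-clockwise with cos θ = 3/5, sin θ = -4/5: (-43/13, -32/13) → (-257/65, 76/65); (-71/13, -100/13) → (-613/65, -16/65); (-12/13, -5/13) → (-56/65, 33/65); (69/13, 71/13) → (491/65, -63/65); (33/13, 56/13) → (323/65, 36/65)
T4 translate by (0, -3): (-257/65, 76/65) → (-257/65, -119/65); (-613/65, -16/65) → (-613/65, -211/65); (-56/65, 33/65) → (-56/65, -162/65); (491/65, -63/65) → (491/65, -258/65); (323/65, 36/65) → (323/65, -159/65)
T5 translate by (4, 3): (-257/65, -119/65) → (3/65, 76/65); (-613/65, -211/65) → (-353/65, -16/65); (-56/65, -162/65) → (204/65, 33/65); (491/65, -258/65) → (751/65, -63/65); (323/65, -159/65) → (583/65, 36/65)
T6 scale by (1, -3): (3/65, 76/65) → (3/65, -228/65); (-353/65, -16/65) → (-353/65, 48/65); (204/65, 33/65) → (204/65, -99/65); (751/65, -63/65) → (751/65, 189/65); (583/65, 36/65) → (583/65, -108/65)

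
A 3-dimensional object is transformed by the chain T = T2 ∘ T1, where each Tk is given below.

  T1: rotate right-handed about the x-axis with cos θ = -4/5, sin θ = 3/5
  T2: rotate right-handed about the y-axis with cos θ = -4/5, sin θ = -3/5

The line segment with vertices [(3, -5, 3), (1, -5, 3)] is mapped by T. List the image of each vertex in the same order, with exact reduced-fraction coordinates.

image vertices: (21/25, 11/5, 153/25), (61/25, 11/5, 123/25)

T1 rotate right-handed about the x-axis with cos θ = -4/5, sin θ = 3/5: (3, -5, 3) → (3, 11/5, -27/5); (1, -5, 3) → (1, 11/5, -27/5)
T2 rotate right-handed about the y-axis with cos θ = -4/5, sin θ = -3/5: (3, 11/5, -27/5) → (21/25, 11/5, 153/25); (1, 11/5, -27/5) → (61/25, 11/5, 123/25)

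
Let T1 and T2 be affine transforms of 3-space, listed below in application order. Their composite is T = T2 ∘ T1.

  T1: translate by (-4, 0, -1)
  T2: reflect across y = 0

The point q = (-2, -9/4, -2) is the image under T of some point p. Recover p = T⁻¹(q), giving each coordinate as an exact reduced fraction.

p = (2, 9/4, -1)

T1 = [1 0 0 -4; 0 1 0 0; 0 0 1 -1; 0 0 0 1]
T2·T1 = [1 0 0 -4; 0 -1 0 0; 0 0 1 -1; 0 0 0 1]
det M = -1; M⁻¹ = [1 0 0 4; 0 -1 0 0; 0 0 1 1; 0 0 0 1]
M⁻¹ · (-2, -9/4, -2)ᵀ = (2, 9/4, -1)ᵀ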